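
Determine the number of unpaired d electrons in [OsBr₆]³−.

1 unpaired electron

Each bromide is −1; balancing the −3 overall charge requires Os(III).
Osmium is a group-8 element; Os(III) is therefore d⁵.
The spin state decides the count: a 5d ion has a large Δₒ and is invariably low-spin.
An octahedral low-spin d⁵ ion is t₂g⁵e_g⁰, giving 1 unpaired electron.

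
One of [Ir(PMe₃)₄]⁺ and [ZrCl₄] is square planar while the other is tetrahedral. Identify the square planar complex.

[Ir(PMe₃)₄]⁺

For [Ir(PMe₃)₄]⁺: Summing ligand charges against the +1 overall charge gives an oxidation state of +1 for iridium. Ir sits in group 9, so the d-electron count is 9 − 1 = 8. A 5d d⁸ ion has a large crystal-field splitting; square planar leaves the high-energy d_{x²−y²} orbital empty and maximises CFSE. → square planar.
For [ZrCl₄]: Each chloride is −1; balancing the 0 overall charge requires Zr(IV). Zr sits in group 4, so the d-electron count is 4 − 4 = 0. A d⁰ ion has no crystal-field stabilisation preference between square planar and tetrahedral, so four ligands adopt the sterically favoured tetrahedral geometry. → tetrahedral.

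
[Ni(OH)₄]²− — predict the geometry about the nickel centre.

Ligand charges: each hydroxide is −1. With an overall charge of −2 the nickel centre must be in the +2 oxidation state.
Nickel is a group-10 element; Ni(II) is therefore d⁸.
Coordination number: 4.
Hydroxide is a weak-field ligand.
With weak-field ligands the CFSE gain from square planar is small, so a 3d d⁸ ion takes the sterically preferred tetrahedral geometry.

tetrahedral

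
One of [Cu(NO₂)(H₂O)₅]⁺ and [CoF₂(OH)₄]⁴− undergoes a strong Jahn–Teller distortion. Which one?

[Cu(NO₂)(H₂O)₅]⁺

[Cu(NO₂)(H₂O)₅]⁺: Each nitro (N-bound nitrite) is −1; water is neutral; balancing the +1 overall charge requires Cu(II). Group 11 minus oxidation state 2 gives a d⁹ configuration. The t₂g⁶e_g³ configuration has an unevenly filled e_g set; the Jahn–Teller theorem predicts a tetragonal distortion (typically axial elongation) to lift the degeneracy.
[CoF₂(OH)₄]⁴−: Summing ligand charges against the −4 overall charge gives an oxidation state of +2 for cobalt. Cobalt is a group-9 element; Co(II) is therefore d⁷. Fluoride and hydroxide are weak-field ligands for a first-row metal, so the complex is high-spin. The d⁷ configuration leaves the e_g set evenly filled (or empty) — no strong Jahn–Teller driving force.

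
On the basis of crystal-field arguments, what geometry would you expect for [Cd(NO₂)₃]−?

Summing ligand charges against the −1 overall charge gives an oxidation state of +2 for cadmium.
Group 12 minus oxidation state 2 gives a d¹⁰ configuration.
Coordination number: 3.
Three ligands around a d¹⁰ centre minimise repulsion in a trigonal-planar arrangement.

trigonal planar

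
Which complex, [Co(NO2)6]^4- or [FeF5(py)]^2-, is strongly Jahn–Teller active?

[Co(NO2)6]^4-: Summing ligand charges against the −4 overall charge gives an oxidation state of +2 for cobalt. Group 9 minus oxidation state 2 gives a d⁷ configuration. Nitro (N-bound nitrite) is a strong-field ligand (high in the spectrochemical series) for a first-row metal, so the complex is low-spin. The t₂g⁶e_g¹ (low-spin) configuration has an unevenly filled e_g set; the Jahn–Teller theorem predicts a tetragonal distortion (typically axial elongation) to lift the degeneracy.
[FeF5(py)]^2-: Each fluoride is −1; pyridine is neutral; balancing the −2 overall charge requires Fe(III). Iron is a group-8 element; Fe(III) is therefore d⁵. Fluoride is a weak-field ligand for a first-row metal, so the complex is high-spin. The d⁵ configuration leaves the e_g set evenly filled (or empty) — no strong Jahn–Teller driving force.

[Co(NO2)6]^4-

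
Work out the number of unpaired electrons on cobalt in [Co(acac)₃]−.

Summing ligand charges against the −1 overall charge gives an oxidation state of +2 for cobalt.
Cobalt is a group-9 element; Co(II) is therefore d⁷.
Counting donor atoms: 3×acetylacetonate (bidentate) → 6 donors. Coordination number = 6.
The spin state decides the count: Acetylacetonate is a weak-field ligand for a first-row metal, so the complex is high-spin.
An octahedral high-spin d⁷ ion is t₂g⁵e_g², giving 3 unpaired electrons.

3 unpaired electrons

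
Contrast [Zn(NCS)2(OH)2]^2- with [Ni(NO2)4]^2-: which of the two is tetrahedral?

For [Zn(NCS)2(OH)2]^2-: Each isothiocyanate is −1; each hydroxide is −1; balancing the −2 overall charge requires Zn(II). Zn sits in group 12, so the d-electron count is 12 − 2 = 10. A d¹⁰ ion has no crystal-field stabilisation preference between square planar and tetrahedral, so four ligands adopt the sterically favoured tetrahedral geometry. → tetrahedral.
For [Ni(NO2)4]^2-: Summing ligand charges against the −2 overall charge gives an oxidation state of +2 for nickel. Nickel is a group-10 element; Ni(II) is therefore d⁸. Nitro (N-bound nitrite) is a strong-field ligand (high in the spectrochemical series). A 3d d⁸ ion with strong-field ligands gains enough CFSE to favour square planar over tetrahedral. → square planar.

[Zn(NCS)2(OH)2]^2-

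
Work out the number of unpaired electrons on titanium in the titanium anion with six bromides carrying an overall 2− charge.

Each bromide is −1; balancing the −2 overall charge requires Ti(IV).
Ti sits in group 4, so the d-electron count is 4 − 4 = 0.
In an octahedral field the d⁰ configuration is t₂g⁰e_g⁰, giving 0 unpaired electrons.

0 unpaired electrons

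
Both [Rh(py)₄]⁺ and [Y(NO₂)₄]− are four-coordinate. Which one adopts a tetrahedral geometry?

For [Rh(py)₄]⁺: Pyridine is neutral; balancing the +1 overall charge requires Rh(I). Rh sits in group 9, so the d-electron count is 9 − 1 = 8. A 4d d⁸ ion has a large crystal-field splitting; square planar leaves the high-energy d_{x²−y²} orbital empty and maximises CFSE. → square planar.
For [Y(NO₂)₄]−: Each nitro (N-bound nitrite) is −1; balancing the −1 overall charge requires Y(III). Y sits in group 3, so the d-electron count is 3 − 3 = 0. A d⁰ ion has no crystal-field stabilisation preference between square planar and tetrahedral, so four ligands adopt the sterically favoured tetrahedral geometry. → tetrahedral.

[Y(NO₂)₄]−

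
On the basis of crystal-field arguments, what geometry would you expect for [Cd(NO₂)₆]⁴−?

octahedral

Each nitro (N-bound nitrite) is −1; balancing the −4 overall charge requires Cd(II).
Cd sits in group 12, so the d-electron count is 12 − 2 = 10.
With 6 monodentate ligands the coordination number is 6.
Six donors around a single metal centre give an octahedral coordination sphere.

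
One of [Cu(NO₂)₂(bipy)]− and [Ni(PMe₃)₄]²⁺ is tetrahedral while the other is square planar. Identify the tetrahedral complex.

For [Cu(NO₂)₂(bipy)]−: Each nitro (N-bound nitrite) is −1; 2,2′-bipyridine is neutral; balancing the −1 overall charge requires Cu(I). Group 11 minus oxidation state 1 gives a d¹⁰ configuration. A d¹⁰ ion has no crystal-field stabilisation preference between square planar and tetrahedral, so four ligands adopt the sterically favoured tetrahedral geometry. → tetrahedral.
For [Ni(PMe₃)₄]²⁺: Ligand charges: trimethylphosphine is neutral. With an overall charge of +2 the nickel centre must be in the +2 oxidation state. Nickel is a group-10 element; Ni(II) is therefore d⁸. Trimethylphosphine is a strong-field ligand (high in the spectrochemical series). A 3d d⁸ ion with strong-field ligands gains enough CFSE to favour square planar over tetrahedral. → square planar.

[Cu(NO₂)₂(bipy)]−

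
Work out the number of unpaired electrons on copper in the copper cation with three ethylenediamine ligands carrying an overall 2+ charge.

1 unpaired electron

Summing ligand charges against the +2 overall charge gives an oxidation state of +2 for copper.
Copper is a group-11 element; Cu(II) is therefore d⁹.
Counting donor atoms: 3×ethylenediamine (bidentate) → 6 donors. Coordination number = 6.
In an octahedral field the d⁹ configuration is t₂g⁶e_g³ (only one arrangement possible), giving 1 unpaired electron.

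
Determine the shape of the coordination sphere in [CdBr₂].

linear

Ligand charges: each bromide is −1. With an overall charge of 0 the cadmium centre must be in the +2 oxidation state.
Cadmium is a group-12 element; Cd(II) is therefore d¹⁰.
With 2 monodentate ligands the coordination number is 2.
A d¹⁰ ion with only two ligands adopts a linear arrangement (sp hybridisation; no CFSE preference).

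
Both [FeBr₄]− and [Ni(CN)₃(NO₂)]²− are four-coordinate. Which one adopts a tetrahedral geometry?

[FeBr₄]−

For [FeBr₄]−: Ligand charges: each bromide is −1. With an overall charge of −1 the iron centre must be in the +3 oxidation state. Fe sits in group 8, so the d-electron count is 8 − 3 = 5. A high-spin d⁵ ion has zero CFSE in either geometry, so four ligands adopt the sterically favoured tetrahedral geometry. → tetrahedral.
For [Ni(CN)₃(NO₂)]²−: Ligand charges: each cyanide is −1; each nitro (N-bound nitrite) is −1. With an overall charge of −2 the nickel centre must be in the +2 oxidation state. Group 10 minus oxidation state 2 gives a d⁸ configuration. Cyanide and nitro (N-bound nitrite) are strong-field ligands (high in the spectrochemical series). A 3d d⁸ ion with strong-field ligands gains enough CFSE to favour square planar over tetrahedral. → square planar.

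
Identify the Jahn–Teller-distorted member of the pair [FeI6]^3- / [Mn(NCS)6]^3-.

[Mn(NCS)6]^3-

[FeI6]^3-: Ligand charges: each iodide is −1. With an overall charge of −3 the iron centre must be in the +3 oxidation state. Iron is a group-8 element; Fe(III) is therefore d⁵. Iodide is a weak-field ligand for a first-row metal, so the complex is high-spin. The d⁵ configuration leaves the e_g set evenly filled (or empty) — no strong Jahn–Teller driving force.
[Mn(NCS)6]^3-: Each isothiocyanate is −1; balancing the −3 overall charge requires Mn(III). Mn sits in group 7, so the d-electron count is 7 − 3 = 4. Isothiocyanate is a weak-field ligand for a first-row metal, so the complex is high-spin. The t₂g³e_g¹ (high-spin) configuration has an unevenly filled e_g set; the Jahn–Teller theorem predicts a tetragonal distortion (typically axial elongation) to lift the degeneracy.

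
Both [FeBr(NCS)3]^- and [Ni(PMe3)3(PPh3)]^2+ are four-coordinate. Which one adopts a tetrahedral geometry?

[FeBr(NCS)3]^-

For [FeBr(NCS)3]^-: Each bromide is −1; each isothiocyanate is −1; balancing the −1 overall charge requires Fe(III). Fe sits in group 8, so the d-electron count is 8 − 3 = 5. A high-spin d⁵ ion has zero CFSE in either geometry, so four ligands adopt the sterically favoured tetrahedral geometry. → tetrahedral.
For [Ni(PMe3)3(PPh3)]^2+: Trimethylphosphine is neutral; triphenylphosphine is neutral; balancing the +2 overall charge requires Ni(II). Group 10 minus oxidation state 2 gives a d⁸ configuration. Trimethylphosphine and triphenylphosphine are strong-field ligands (high in the spectrochemical series). A 3d d⁸ ion with strong-field ligands gains enough CFSE to favour square planar over tetrahedral. → square planar.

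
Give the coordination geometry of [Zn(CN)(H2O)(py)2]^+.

Each cyanide is −1; water is neutral; pyridine is neutral; balancing the +1 overall charge requires Zn(II).
Zinc is a group-12 element; Zn(II) is therefore d¹⁰.
With 4 monodentate ligands the coordination number is 4.
A d¹⁰ ion has no crystal-field stabilisation preference between square planar and tetrahedral, so four ligands adopt the sterically favoured tetrahedral geometry.

tetrahedral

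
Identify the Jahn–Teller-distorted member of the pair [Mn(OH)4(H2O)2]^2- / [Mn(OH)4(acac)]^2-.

[Mn(OH)4(H2O)2]^2-: Each hydroxide is −1; water is neutral; balancing the −2 overall charge requires Mn(II). Group 7 minus oxidation state 2 gives a d⁵ configuration. Hydroxide is a weak-field ligand for a first-row metal, so the complex is high-spin. The d⁵ configuration leaves the e_g set evenly filled (or empty) — no strong Jahn–Teller driving force.
[Mn(OH)4(acac)]^2-: Ligand charges: each hydroxide is −1; each acetylacetonate is −1. With an overall charge of −2 the manganese centre must be in the +3 oxidation state. Mn sits in group 7, so the d-electron count is 7 − 3 = 4. Acetylacetonate and hydroxide are weak-field ligands for a first-row metal, so the complex is high-spin. The t₂g³e_g¹ (high-spin) configuration has an unevenly filled e_g set; the Jahn–Teller theorem predicts a tetragonal distortion (typically axial elongation) to lift the degeneracy.

[Mn(OH)4(acac)]^2-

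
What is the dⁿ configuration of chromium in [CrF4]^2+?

Summing ligand charges against the +2 overall charge gives an oxidation state of +6 for chromium.
Chromium is a group-6 element; Cr(VI) is therefore d⁰.

d0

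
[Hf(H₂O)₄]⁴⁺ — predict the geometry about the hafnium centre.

tetrahedral

Water is neutral; balancing the +4 overall charge requires Hf(IV).
Group 4 minus oxidation state 4 gives a d⁰ configuration.
Coordination number: 4.
A d⁰ ion has no crystal-field stabilisation preference between square planar and tetrahedral, so four ligands adopt the sterically favoured tetrahedral geometry.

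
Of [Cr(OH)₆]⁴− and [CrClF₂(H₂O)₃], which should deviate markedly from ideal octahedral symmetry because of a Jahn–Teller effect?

[Cr(OH)₆]⁴−

[Cr(OH)₆]⁴−: Summing ligand charges against the −4 overall charge gives an oxidation state of +2 for chromium. Chromium is a group-6 element; Cr(II) is therefore d⁴. Hydroxide is a weak-field ligand for a first-row metal, so the complex is high-spin. The t₂g³e_g¹ (high-spin) configuration has an unevenly filled e_g set; the Jahn–Teller theorem predicts a tetragonal distortion (typically axial elongation) to lift the degeneracy.
[CrClF₂(H₂O)₃]: Each chloride is −1; each fluoride is −1; water is neutral; balancing the 0 overall charge requires Cr(III). Group 6 minus oxidation state 3 gives a d³ configuration. The d³ configuration leaves the e_g set evenly filled (or empty) — no strong Jahn–Teller driving force.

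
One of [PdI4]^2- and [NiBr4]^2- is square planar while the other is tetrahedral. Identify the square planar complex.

For [PdI4]^2-: Summing ligand charges against the −2 overall charge gives an oxidation state of +2 for palladium. Group 10 minus oxidation state 2 gives a d⁸ configuration. A 4d d⁸ ion has a large crystal-field splitting; square planar leaves the high-energy d_{x²−y²} orbital empty and maximises CFSE. → square planar.
For [NiBr4]^2-: Each bromide is −1; balancing the −2 overall charge requires Ni(II). Group 10 minus oxidation state 2 gives a d⁸ configuration. Bromide is a weak-field ligand. With weak-field ligands the CFSE gain from square planar is small, so a 3d d⁸ ion takes the sterically preferred tetrahedral geometry. → tetrahedral.

[PdI4]^2-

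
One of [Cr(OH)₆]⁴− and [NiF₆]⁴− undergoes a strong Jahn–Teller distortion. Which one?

[Cr(OH)₆]⁴−: Ligand charges: each hydroxide is −1. With an overall charge of −4 the chromium centre must be in the +2 oxidation state. Group 6 minus oxidation state 2 gives a d⁴ configuration. Hydroxide is a weak-field ligand for a first-row metal, so the complex is high-spin. The t₂g³e_g¹ (high-spin) configuration has an unevenly filled e_g set; the Jahn–Teller theorem predicts a tetragonal distortion (typically axial elongation) to lift the degeneracy.
[NiF₆]⁴−: Summing ligand charges against the −4 overall charge gives an oxidation state of +2 for nickel. Ni sits in group 10, so the d-electron count is 10 − 2 = 8. The d⁸ configuration leaves the e_g set evenly filled (or empty) — no strong Jahn–Teller driving force.

[Cr(OH)₆]⁴−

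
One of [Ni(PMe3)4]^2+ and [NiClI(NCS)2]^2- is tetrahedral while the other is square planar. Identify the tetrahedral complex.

For [Ni(PMe3)4]^2+: Summing ligand charges against the +2 overall charge gives an oxidation state of +2 for nickel. Group 10 minus oxidation state 2 gives a d⁸ configuration. Trimethylphosphine is a strong-field ligand (high in the spectrochemical series). A 3d d⁸ ion with strong-field ligands gains enough CFSE to favour square planar over tetrahedral. → square planar.
For [NiClI(NCS)2]^2-: Ligand charges: each chloride is −1; each iodide is −1; each isothiocyanate is −1. With an overall charge of −2 the nickel centre must be in the +2 oxidation state. Ni sits in group 10, so the d-electron count is 10 − 2 = 8. Chloride, iodide, and isothiocyanate are weak-field ligands. With weak-field ligands the CFSE gain from square planar is small, so a 3d d⁸ ion takes the sterically preferred tetrahedral geometry. → tetrahedral.

[NiClI(NCS)2]^2-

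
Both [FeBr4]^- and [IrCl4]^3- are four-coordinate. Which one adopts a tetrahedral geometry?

For [FeBr4]^-: Each bromide is −1; balancing the −1 overall charge requires Fe(III). Iron is a group-8 element; Fe(III) is therefore d⁵. A high-spin d⁵ ion has zero CFSE in either geometry, so four ligands adopt the sterically favoured tetrahedral geometry. → tetrahedral.
For [IrCl4]^3-: Summing ligand charges against the −3 overall charge gives an oxidation state of +1 for iridium. Iridium is a group-9 element; Ir(I) is therefore d⁸. A 5d d⁸ ion has a large crystal-field splitting; square planar leaves the high-energy d_{x²−y²} orbital empty and maximises CFSE. → square planar.

[FeBr4]^-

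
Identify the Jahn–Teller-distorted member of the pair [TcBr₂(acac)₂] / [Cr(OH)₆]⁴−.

[TcBr₂(acac)₂]: Summing ligand charges against the 0 overall charge gives an oxidation state of +4 for technetium. Group 7 minus oxidation state 4 gives a d³ configuration. The d³ configuration leaves the e_g set evenly filled (or empty) — no strong Jahn–Teller driving force.
[Cr(OH)₆]⁴−: Summing ligand charges against the −4 overall charge gives an oxidation state of +2 for chromium. Chromium is a group-6 element; Cr(II) is therefore d⁴. Hydroxide is a weak-field ligand for a first-row metal, so the complex is high-spin. The t₂g³e_g¹ (high-spin) configuration has an unevenly filled e_g set; the Jahn–Teller theorem predicts a tetragonal distortion (typically axial elongation) to lift the degeneracy.

[Cr(OH)₆]⁴−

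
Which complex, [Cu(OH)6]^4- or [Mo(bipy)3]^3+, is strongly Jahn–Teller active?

[Cu(OH)6]^4-

[Cu(OH)6]^4-: Ligand charges: each hydroxide is −1. With an overall charge of −4 the copper centre must be in the +2 oxidation state. Cu sits in group 11, so the d-electron count is 11 − 2 = 9. The t₂g⁶e_g³ configuration has an unevenly filled e_g set; the Jahn–Teller theorem predicts a tetragonal distortion (typically axial elongation) to lift the degeneracy.
[Mo(bipy)3]^3+: Ligand charges: 2,2′-bipyridine is neutral. With an overall charge of +3 the molybdenum centre must be in the +3 oxidation state. Group 6 minus oxidation state 3 gives a d³ configuration. The d³ configuration leaves the e_g set evenly filled (or empty) — no strong Jahn–Teller driving force.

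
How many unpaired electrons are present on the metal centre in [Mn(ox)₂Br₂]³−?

Ligand charges: each oxalate is −2; each bromide is −1. With an overall charge of −3 the manganese centre must be in the +3 oxidation state.
Manganese is a group-7 element; Mn(III) is therefore d⁴.
Counting donor atoms: 2×oxalate (bidentate) → 4 donors; 2×bromide (monodentate) → 2 donors. Coordination number = 6.
The spin state decides the count: Bromide and oxalate are weak-field ligands for a first-row metal, so the complex is high-spin.
An octahedral high-spin d⁴ ion is t₂g³e_g¹, giving 4 unpaired electrons.

4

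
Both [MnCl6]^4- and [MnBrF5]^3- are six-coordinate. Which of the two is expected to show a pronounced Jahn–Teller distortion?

[MnCl6]^4-: Summing ligand charges against the −4 overall charge gives an oxidation state of +2 for manganese. Mn sits in group 7, so the d-electron count is 7 − 2 = 5. Chloride is a weak-field ligand for a first-row metal, so the complex is high-spin. The d⁵ configuration leaves the e_g set evenly filled (or empty) — no strong Jahn–Teller driving force.
[MnBrF5]^3-: Ligand charges: each bromide is −1; each fluoride is −1. With an overall charge of −3 the manganese centre must be in the +3 oxidation state. Mn sits in group 7, so the d-electron count is 7 − 3 = 4. Bromide and fluoride are weak-field ligands for a first-row metal, so the complex is high-spin. The t₂g³e_g¹ (high-spin) configuration has an unevenly filled e_g set; the Jahn–Teller theorem predicts a tetragonal distortion (typically axial elongation) to lift the degeneracy.

[MnBrF5]^3-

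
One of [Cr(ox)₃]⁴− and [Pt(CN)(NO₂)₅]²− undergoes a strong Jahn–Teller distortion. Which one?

[Cr(ox)₃]⁴−

[Cr(ox)₃]⁴−: Each oxalate is −2; balancing the −4 overall charge requires Cr(II). Group 6 minus oxidation state 2 gives a d⁴ configuration. Oxalate is a weak-field ligand for a first-row metal, so the complex is high-spin. The t₂g³e_g¹ (high-spin) configuration has an unevenly filled e_g set; the Jahn–Teller theorem predicts a tetragonal distortion (typically axial elongation) to lift the degeneracy.
[Pt(CN)(NO₂)₅]²−: Ligand charges: each cyanide is −1; each nitro (N-bound nitrite) is −1. With an overall charge of −2 the platinum centre must be in the +4 oxidation state. Platinum is a group-10 element; Pt(IV) is therefore d⁶. A 5d ion has a large Δₒ and is invariably low-spin. The d⁶ configuration leaves the e_g set evenly filled (or empty) — no strong Jahn–Teller driving force.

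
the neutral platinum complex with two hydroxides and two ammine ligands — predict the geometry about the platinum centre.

square planar

Each hydroxide is −1; ammonia is neutral; balancing the 0 overall charge requires Pt(II).
Group 10 minus oxidation state 2 gives a d⁸ configuration.
With 4 monodentate ligands the coordination number is 4.
A 5d d⁸ ion has a large crystal-field splitting; square planar leaves the high-energy d_{x²−y²} orbital empty and maximises CFSE.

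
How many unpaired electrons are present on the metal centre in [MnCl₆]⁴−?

5 unpaired electrons

Each chloride is −1; balancing the −4 overall charge requires Mn(II).
Group 7 minus oxidation state 2 gives a d⁵ configuration.
The spin state decides the count: Chloride is a weak-field ligand for a first-row metal, so the complex is high-spin.
An octahedral high-spin d⁵ ion is t₂g³e_g², giving 5 unpaired electrons.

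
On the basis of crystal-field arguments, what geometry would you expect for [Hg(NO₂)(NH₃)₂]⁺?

Each nitro (N-bound nitrite) is −1; ammonia is neutral; balancing the +1 overall charge requires Hg(II).
Mercury is a group-12 element; Hg(II) is therefore d¹⁰.
With 3 monodentate ligands the coordination number is 3.
Three ligands around a d¹⁰ centre minimise repulsion in a trigonal-planar arrangement.

trigonal planar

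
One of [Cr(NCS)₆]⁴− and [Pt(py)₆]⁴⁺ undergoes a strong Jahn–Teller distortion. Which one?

[Cr(NCS)₆]⁴−: Summing ligand charges against the −4 overall charge gives an oxidation state of +2 for chromium. Chromium is a group-6 element; Cr(II) is therefore d⁴. Isothiocyanate is a weak-field ligand for a first-row metal, so the complex is high-spin. The t₂g³e_g¹ (high-spin) configuration has an unevenly filled e_g set; the Jahn–Teller theorem predicts a tetragonal distortion (typically axial elongation) to lift the degeneracy.
[Pt(py)₆]⁴⁺: Ligand charges: pyridine is neutral. With an overall charge of +4 the platinum centre must be in the +4 oxidation state. Pt sits in group 10, so the d-electron count is 10 − 4 = 6. A 5d ion has a large Δₒ and is invariably low-spin. The d⁶ configuration leaves the e_g set evenly filled (or empty) — no strong Jahn–Teller driving force.

[Cr(NCS)₆]⁴−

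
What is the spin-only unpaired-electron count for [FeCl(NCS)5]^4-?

Each chloride is −1; each isothiocyanate is −1; balancing the −4 overall charge requires Fe(II).
Group 8 minus oxidation state 2 gives a d⁶ configuration.
The spin state decides the count: Chloride and isothiocyanate are weak-field ligands for a first-row metal, so the complex is high-spin.
An octahedral high-spin d⁶ ion is t₂g⁴e_g², giving 4 unpaired electrons.

4 unpaired electrons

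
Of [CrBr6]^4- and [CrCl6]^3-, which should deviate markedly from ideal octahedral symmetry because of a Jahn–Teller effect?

[CrBr6]^4-

[CrBr6]^4-: Each bromide is −1; balancing the −4 overall charge requires Cr(II). Group 6 minus oxidation state 2 gives a d⁴ configuration. Bromide is a weak-field ligand for a first-row metal, so the complex is high-spin. The t₂g³e_g¹ (high-spin) configuration has an unevenly filled e_g set; the Jahn–Teller theorem predicts a tetragonal distortion (typically axial elongation) to lift the degeneracy.
[CrCl6]^3-: Each chloride is −1; balancing the −3 overall charge requires Cr(III). Group 6 minus oxidation state 3 gives a d³ configuration. The d³ configuration leaves the e_g set evenly filled (or empty) — no strong Jahn–Teller driving force.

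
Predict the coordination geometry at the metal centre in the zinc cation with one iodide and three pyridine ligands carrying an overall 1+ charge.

tetrahedral

Ligand charges: each iodide is −1; pyridine is neutral. With an overall charge of +1 the zinc centre must be in the +2 oxidation state.
Zinc is a group-12 element; Zn(II) is therefore d¹⁰.
With 4 monodentate ligands the coordination number is 4.
A d¹⁰ ion has no crystal-field stabilisation preference between square planar and tetrahedral, so four ligands adopt the sterically favoured tetrahedral geometry.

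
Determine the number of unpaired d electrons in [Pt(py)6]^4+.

Pyridine is neutral; balancing the +4 overall charge requires Pt(IV).
Platinum is a group-10 element; Pt(IV) is therefore d⁶.
The spin state decides the count: a 5d ion has a large Δₒ and is invariably low-spin.
An octahedral low-spin d⁶ ion is t₂g⁶e_g⁰, giving 0 unpaired electrons.

0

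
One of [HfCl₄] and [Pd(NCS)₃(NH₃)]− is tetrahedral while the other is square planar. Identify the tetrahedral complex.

[HfCl₄]

For [HfCl₄]: Ligand charges: each chloride is −1. With an overall charge of 0 the hafnium centre must be in the +4 oxidation state. Hf sits in group 4, so the d-electron count is 4 − 4 = 0. A d⁰ ion has no crystal-field stabilisation preference between square planar and tetrahedral, so four ligands adopt the sterically favoured tetrahedral geometry. → tetrahedral.
For [Pd(NCS)₃(NH₃)]−: Each isothiocyanate is −1; ammonia is neutral; balancing the −1 overall charge requires Pd(II). Group 10 minus oxidation state 2 gives a d⁸ configuration. A 4d d⁸ ion has a large crystal-field splitting; square planar leaves the high-energy d_{x²−y²} orbital empty and maximises CFSE. → square planar.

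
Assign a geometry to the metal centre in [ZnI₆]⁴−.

octahedral

Summing ligand charges against the −4 overall charge gives an oxidation state of +2 for zinc.
Zn sits in group 12, so the d-electron count is 12 − 2 = 10.
Coordination number: 6.
Six donors around a single metal centre give an octahedral coordination sphere.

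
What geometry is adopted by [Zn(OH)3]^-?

Ligand charges: each hydroxide is −1. With an overall charge of −1 the zinc centre must be in the +2 oxidation state.
Group 12 minus oxidation state 2 gives a d¹⁰ configuration.
With 3 monodentate ligands the coordination number is 3.
Three ligands around a d¹⁰ centre minimise repulsion in a trigonal-planar arrangement.

trigonal planar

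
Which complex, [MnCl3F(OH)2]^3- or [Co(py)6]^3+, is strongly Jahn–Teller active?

[MnCl3F(OH)2]^3-

[MnCl3F(OH)2]^3-: Each chloride is −1; each fluoride is −1; each hydroxide is −1; balancing the −3 overall charge requires Mn(III). Manganese is a group-7 element; Mn(III) is therefore d⁴. Chloride, fluoride, and hydroxide are weak-field ligands for a first-row metal, so the complex is high-spin. The t₂g³e_g¹ (high-spin) configuration has an unevenly filled e_g set; the Jahn–Teller theorem predicts a tetragonal distortion (typically axial elongation) to lift the degeneracy.
[Co(py)6]^3+: Ligand charges: pyridine is neutral. With an overall charge of +3 the cobalt centre must be in the +3 oxidation state. Co sits in group 9, so the d-electron count is 9 − 3 = 6. Co(III) has an exceptionally large octahedral splitting and is low-spin with essentially every ligand except fluoride. The d⁶ configuration leaves the e_g set evenly filled (or empty) — no strong Jahn–Teller driving force.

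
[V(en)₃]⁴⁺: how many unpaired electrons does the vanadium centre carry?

1

Ethylenediamine is neutral; balancing the +4 overall charge requires V(IV).
Vanadium is a group-5 element; V(IV) is therefore d¹.
Counting donor atoms: 3×ethylenediamine (bidentate) → 6 donors. Coordination number = 6.
In an octahedral field the d¹ configuration is t₂g¹e_g⁰ (only one arrangement possible), giving 1 unpaired electron.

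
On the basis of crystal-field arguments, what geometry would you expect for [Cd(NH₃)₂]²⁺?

Summing ligand charges against the +2 overall charge gives an oxidation state of +2 for cadmium.
Group 12 minus oxidation state 2 gives a d¹⁰ configuration.
With 2 monodentate ligands the coordination number is 2.
A d¹⁰ ion with only two ligands adopts a linear arrangement (sp hybridisation; no CFSE preference).

linear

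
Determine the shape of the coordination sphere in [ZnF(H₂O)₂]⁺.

trigonal planar

Ligand charges: each fluoride is −1; water is neutral. With an overall charge of +1 the zinc centre must be in the +2 oxidation state.
Zn sits in group 12, so the d-electron count is 12 − 2 = 10.
Coordination number: 3.
Three ligands around a d¹⁰ centre minimise repulsion in a trigonal-planar arrangement.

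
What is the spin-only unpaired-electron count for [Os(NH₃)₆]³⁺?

Summing ligand charges against the +3 overall charge gives an oxidation state of +3 for osmium.
Group 8 minus oxidation state 3 gives a d⁵ configuration.
The spin state decides the count: a 5d ion has a large Δₒ and is invariably low-spin.
An octahedral low-spin d⁵ ion is t₂g⁵e_g⁰, giving 1 unpaired electron.

1 unpaired electron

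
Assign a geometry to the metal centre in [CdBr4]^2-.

Ligand charges: each bromide is −1. With an overall charge of −2 the cadmium centre must be in the +2 oxidation state.
Cadmium is a group-12 element; Cd(II) is therefore d¹⁰.
Coordination number: 4.
A d¹⁰ ion has no crystal-field stabilisation preference between square planar and tetrahedral, so four ligands adopt the sterically favoured tetrahedral geometry.

tetrahedral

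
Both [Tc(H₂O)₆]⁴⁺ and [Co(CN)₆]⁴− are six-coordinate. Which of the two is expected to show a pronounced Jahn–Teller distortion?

[Tc(H₂O)₆]⁴⁺: Summing ligand charges against the +4 overall charge gives an oxidation state of +4 for technetium. Technetium is a group-7 element; Tc(IV) is therefore d³. The d³ configuration leaves the e_g set evenly filled (or empty) — no strong Jahn–Teller driving force.
[Co(CN)₆]⁴−: Ligand charges: each cyanide is −1. With an overall charge of −4 the cobalt centre must be in the +2 oxidation state. Co sits in group 9, so the d-electron count is 9 − 2 = 7. Cyanide is a strong-field ligand (high in the spectrochemical series) for a first-row metal, so the complex is low-spin. The t₂g⁶e_g¹ (low-spin) configuration has an unevenly filled e_g set; the Jahn–Teller theorem predicts a tetragonal distortion (typically axial elongation) to lift the degeneracy.

[Co(CN)₆]⁴−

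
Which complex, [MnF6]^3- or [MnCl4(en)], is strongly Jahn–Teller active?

[MnF6]^3-: Summing ligand charges against the −3 overall charge gives an oxidation state of +3 for manganese. Manganese is a group-7 element; Mn(III) is therefore d⁴. Fluoride is a weak-field ligand for a first-row metal, so the complex is high-spin. The t₂g³e_g¹ (high-spin) configuration has an unevenly filled e_g set; the Jahn–Teller theorem predicts a tetragonal distortion (typically axial elongation) to lift the degeneracy.
[MnCl4(en)]: Ligand charges: each chloride is −1; ethylenediamine is neutral. With an overall charge of 0 the manganese centre must be in the +4 oxidation state. Group 7 minus oxidation state 4 gives a d³ configuration. The d³ configuration leaves the e_g set evenly filled (or empty) — no strong Jahn–Teller driving force.

[MnF6]^3-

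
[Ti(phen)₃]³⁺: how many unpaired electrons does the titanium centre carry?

1,10-phenanthroline is neutral; balancing the +3 overall charge requires Ti(III).
Titanium is a group-4 element; Ti(III) is therefore d¹.
Counting donor atoms: 3×1,10-phenanthroline (bidentate) → 6 donors. Coordination number = 6.
In an octahedral field the d¹ configuration is t₂g¹e_g⁰ (only one arrangement possible), giving 1 unpaired electron.

1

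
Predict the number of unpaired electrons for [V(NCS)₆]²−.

1

Ligand charges: each isothiocyanate is −1. With an overall charge of −2 the vanadium centre must be in the +4 oxidation state.
Group 5 minus oxidation state 4 gives a d¹ configuration.
In an octahedral field the d¹ configuration is t₂g¹e_g⁰ (only one arrangement possible), giving 1 unpaired electron.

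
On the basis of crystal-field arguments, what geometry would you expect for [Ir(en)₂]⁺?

square planar

Ethylenediamine is neutral; balancing the +1 overall charge requires Ir(I).
Ir sits in group 9, so the d-electron count is 9 − 1 = 8.
Counting donor atoms: 2×ethylenediamine (bidentate) → 4 donors. Coordination number = 4.
A 5d d⁸ ion has a large crystal-field splitting; square planar leaves the high-energy d_{x²−y²} orbital empty and maximises CFSE.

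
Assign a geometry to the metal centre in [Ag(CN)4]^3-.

Ligand charges: each cyanide is −1. With an overall charge of −3 the silver centre must be in the +1 oxidation state.
Silver is a group-11 element; Ag(I) is therefore d¹⁰.
Coordination number: 4.
A d¹⁰ ion has no crystal-field stabilisation preference between square planar and tetrahedral, so four ligands adopt the sterically favoured tetrahedral geometry.

tetrahedral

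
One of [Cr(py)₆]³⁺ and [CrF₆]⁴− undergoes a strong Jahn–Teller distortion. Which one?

[Cr(py)₆]³⁺: Summing ligand charges against the +3 overall charge gives an oxidation state of +3 for chromium. Group 6 minus oxidation state 3 gives a d³ configuration. The d³ configuration leaves the e_g set evenly filled (or empty) — no strong Jahn–Teller driving force.
[CrF₆]⁴−: Summing ligand charges against the −4 overall charge gives an oxidation state of +2 for chromium. Chromium is a group-6 element; Cr(II) is therefore d⁴. Fluoride is a weak-field ligand for a first-row metal, so the complex is high-spin. The t₂g³e_g¹ (high-spin) configuration has an unevenly filled e_g set; the Jahn–Teller theorem predicts a tetragonal distortion (typically axial elongation) to lift the degeneracy.

[CrF₆]⁴−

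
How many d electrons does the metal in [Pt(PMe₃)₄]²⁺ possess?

d8

Summing ligand charges against the +2 overall charge gives an oxidation state of +2 for platinum.
Pt sits in group 10, so the d-electron count is 10 − 2 = 8.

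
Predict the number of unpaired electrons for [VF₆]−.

Each fluoride is −1; balancing the −1 overall charge requires V(V).
Vanadium is a group-5 element; V(V) is therefore d⁰.
In an octahedral field the d⁰ configuration is t₂g⁰e_g⁰, giving 0 unpaired electrons.

0 unpaired electrons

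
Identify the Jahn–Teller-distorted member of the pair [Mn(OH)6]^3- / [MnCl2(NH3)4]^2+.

[Mn(OH)6]^3-: Ligand charges: each hydroxide is −1. With an overall charge of −3 the manganese centre must be in the +3 oxidation state. Mn sits in group 7, so the d-electron count is 7 − 3 = 4. Hydroxide is a weak-field ligand for a first-row metal, so the complex is high-spin. The t₂g³e_g¹ (high-spin) configuration has an unevenly filled e_g set; the Jahn–Teller theorem predicts a tetragonal distortion (typically axial elongation) to lift the degeneracy.
[MnCl2(NH3)4]^2+: Each chloride is −1; ammonia is neutral; balancing the +2 overall charge requires Mn(IV). Manganese is a group-7 element; Mn(IV) is therefore d³. The d³ configuration leaves the e_g set evenly filled (or empty) — no strong Jahn–Teller driving force.

[Mn(OH)6]^3-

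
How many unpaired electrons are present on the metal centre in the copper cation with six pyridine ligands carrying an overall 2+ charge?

1 unpaired electron

Summing ligand charges against the +2 overall charge gives an oxidation state of +2 for copper.
Cu sits in group 11, so the d-electron count is 11 − 2 = 9.
In an octahedral field the d⁹ configuration is t₂g⁶e_g³ (only one arrangement possible), giving 1 unpaired electron.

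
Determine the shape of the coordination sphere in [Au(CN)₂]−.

Ligand charges: each cyanide is −1. With an overall charge of −1 the gold centre must be in the +1 oxidation state.
Gold is a group-11 element; Au(I) is therefore d¹⁰.
With 2 monodentate ligands the coordination number is 2.
A d¹⁰ ion with only two ligands adopts a linear arrangement (sp hybridisation; no CFSE preference).

linear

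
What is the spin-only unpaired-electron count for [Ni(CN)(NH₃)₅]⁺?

2

Ligand charges: each cyanide is −1; ammonia is neutral. With an overall charge of +1 the nickel centre must be in the +2 oxidation state.
Ni sits in group 10, so the d-electron count is 10 − 2 = 8.
In an octahedral field the d⁸ configuration is t₂g⁶e_g² (only one arrangement possible), giving 2 unpaired electrons.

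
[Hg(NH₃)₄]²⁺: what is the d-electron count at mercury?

Summing ligand charges against the +2 overall charge gives an oxidation state of +2 for mercury.
Group 12 minus oxidation state 2 gives a d¹⁰ configuration.

d10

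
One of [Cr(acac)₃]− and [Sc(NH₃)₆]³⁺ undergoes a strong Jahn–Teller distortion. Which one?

[Cr(acac)₃]−: Each acetylacetonate is −1; balancing the −1 overall charge requires Cr(II). Group 6 minus oxidation state 2 gives a d⁴ configuration. Acetylacetonate is a weak-field ligand for a first-row metal, so the complex is high-spin. The t₂g³e_g¹ (high-spin) configuration has an unevenly filled e_g set; the Jahn–Teller theorem predicts a tetragonal distortion (typically axial elongation) to lift the degeneracy.
[Sc(NH₃)₆]³⁺: Ligand charges: ammonia is neutral. With an overall charge of +3 the scandium centre must be in the +3 oxidation state. Scandium is a group-3 element; Sc(III) is therefore d⁰. The d⁰ configuration leaves the e_g set evenly filled (or empty) — no strong Jahn–Teller driving force.

[Cr(acac)₃]−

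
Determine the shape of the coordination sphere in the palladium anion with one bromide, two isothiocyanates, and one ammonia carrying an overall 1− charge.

Ligand charges: each bromide is −1; each isothiocyanate is −1; ammonia is neutral. With an overall charge of −1 the palladium centre must be in the +2 oxidation state.
Palladium is a group-10 element; Pd(II) is therefore d⁸.
With 4 monodentate ligands the coordination number is 4.
A 4d d⁸ ion has a large crystal-field splitting; square planar leaves the high-energy d_{x²−y²} orbital empty and maximises CFSE.

square planar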